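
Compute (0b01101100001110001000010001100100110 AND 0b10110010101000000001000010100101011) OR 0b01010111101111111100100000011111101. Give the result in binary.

0b01101100001110001000010001100100110 AND 0b10110010101000000001000010100101011 = 0b00100000001000000000000000100100010.
Then OR with 0b01010111101111111100100000011111101.

0b1110111101111111100100000111111111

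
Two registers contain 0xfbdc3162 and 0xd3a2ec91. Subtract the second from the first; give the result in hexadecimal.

0x283944d1

Subtract column by column in base 16:
  2-1 → 1
  6-9 → d (borrow)
  1-c-1 → 4 (borrow)
  3-e-1 → 4 (borrow)
  c-2-1 → 9
  d-a → 3
  b-3 → 8
  f-d → 2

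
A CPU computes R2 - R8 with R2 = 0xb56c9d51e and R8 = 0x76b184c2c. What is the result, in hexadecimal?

Subtract column by column in base 16:
  e-c → 2
  1-2 → f (borrow)
  5-c-1 → 8 (borrow)
  d-4-1 → 8
  9-8 → 1
  c-1 → b
  6-b → b (borrow)
  5-6-1 → e (borrow)
  b-7-1 → 3

0x3ebb188f2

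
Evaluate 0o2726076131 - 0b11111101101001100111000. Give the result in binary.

0o2726076131 = 0b10111010110000111110001011001 in binary.
Subtract column by column in base 2:
  1-0 → 1
  0-0 → 0
  0-0 → 0
  1-1 → 0
  1-1 → 0
  0-1 → 1 (borrow)
  1-0-1 → 0
  0-0 → 0
  0-1 → 1 (borrow)
  0-1-1 → 0 (borrow)
  1-0-1 → 0
  1-0 → 1
  1-1 → 0
  1-0 → 1
  1-1 → 0
  0-1 → 1 (borrow)
  0-0-1 → 1 (borrow)
  0-1-1 → 0 (borrow)
  0-1-1 → 0 (borrow)
  1-1-1 → 1 (borrow)
  1-1-1 → 1 (borrow)
  0-1-1 → 0 (borrow)
  1-1-1 → 1 (borrow)
  0-0-1 → 1 (borrow)
  1-0-1 → 0
  1-0 → 1
  1-0 → 1
  0-0 → 0
  1-0 → 1

0b10110110110011010100100100001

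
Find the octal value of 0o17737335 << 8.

8 bits is not a whole number of base-8 digits; in binary: 1111111011111011011101 << 8 = 111111101111101101110100000000.

0o7757556400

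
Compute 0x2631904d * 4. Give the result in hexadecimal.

Multiply each base-16 digit by 4, carrying:
  d×4 = 52 → write 4 carry 3
  4×4+3 = 19 → write 3 carry 1
  0×4+1 = 1 → write 1
  9×4 = 36 → write 4 carry 2
  1×4+2 = 6 → write 6
  3×4 = 12 → write c
  6×4 = 24 → write 8 carry 1
  2×4+1 = 9 → write 9

0x98c64134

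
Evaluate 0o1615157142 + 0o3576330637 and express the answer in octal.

0o5413510001

Add column by column in base 8, right to left:
  2+7 = 1 carry 1
  4+3+1 = 0 carry 1
  1+6+1 = 0 carry 1
  7+0+1 = 0 carry 1
  5+3+1 = 1 carry 1
  1+3+1 = 5
  5+6 = 3 carry 1
  1+7+1 = 1 carry 1
  6+5+1 = 4 carry 1
  1+3+1 = 5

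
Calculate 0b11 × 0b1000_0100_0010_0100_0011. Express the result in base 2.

0b110001100011011001001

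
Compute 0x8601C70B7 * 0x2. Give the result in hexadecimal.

0x10C038E16E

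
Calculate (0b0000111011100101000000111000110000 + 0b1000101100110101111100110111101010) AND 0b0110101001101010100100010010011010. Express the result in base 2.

0b101000001010100100010000011010

Add column by column in base 2, right to left:
  0+0 = 0
  0+1 = 1
  0+0 = 0
  0+1 = 1
  1+0 = 1
  1+1 = 0 carry 1
  0+1+1 = 0 carry 1
  0+1+1 = 0 carry 1
  0+1+1 = 0 carry 1
  1+0+1 = 0 carry 1
  1+1+1 = 1 carry 1
  1+1+1 = 1 carry 1
  0+0+1 = 1
  0+0 = 0
  0+1 = 1
  0+1 = 1
  0+1 = 1
  0+1 = 1
  1+1 = 0 carry 1
  0+0+1 = 1
  1+1 = 0 carry 1
  0+0+1 = 1
  0+1 = 1
  1+1 = 0 carry 1
  1+0+1 = 0 carry 1
  1+0+1 = 0 carry 1
  0+1+1 = 0 carry 1
  1+1+1 = 1 carry 1
  1+0+1 = 0 carry 1
  1+1+1 = 1 carry 1
  0+0+1 = 1
  0+0 = 0
  0+0 = 0
  0+1 = 1
Sum = 0b1001101000011010111101110000011010; now AND with 0b0110101001101010100100010010011010:
  1001101000011010111101110000011010
& 0110101001101010100100010010011010
= 0000101000001010100100010000011010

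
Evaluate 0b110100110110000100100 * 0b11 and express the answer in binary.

0b10011110100010001101100

Multiply each base-2 digit by 3, carrying:
  0×3 = 0 → write 0
  0×3 = 0 → write 0
  1×3 = 3 → write 1 carry 1
  0×3+1 = 1 → write 1
  0×3 = 0 → write 0
  1×3 = 3 → write 1 carry 1
  0×3+1 = 1 → write 1
  0×3 = 0 → write 0
  0×3 = 0 → write 0
  0×3 = 0 → write 0
  1×3 = 3 → write 1 carry 1
  1×3+1 = 4 → write 0 carry 2
  0×3+2 = 2 → write 0 carry 1
  1×3+1 = 4 → write 0 carry 2
  1×3+2 = 5 → write 1 carry 2
  0×3+2 = 2 → write 0 carry 1
  0×3+1 = 1 → write 1
  1×3 = 3 → write 1 carry 1
  0×3+1 = 1 → write 1
  1×3 = 3 → write 1 carry 1
  1×3+1 = 4 → write 0 carry 2
  remaining carry: 10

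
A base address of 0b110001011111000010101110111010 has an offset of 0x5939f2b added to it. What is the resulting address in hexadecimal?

0b110001011111000010101110111010 = 0x317c2bba in hexadecimal.
Add column by column in base 16, right to left:
  a+b = 5 carry 1
  b+2+1 = e
  b+f = a carry 1
  2+9+1 = c
  c+3 = f
  7+9 = 0 carry 1
  1+5+1 = 7
  3+0 = 3

0x370fcae5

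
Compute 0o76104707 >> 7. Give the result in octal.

0o370423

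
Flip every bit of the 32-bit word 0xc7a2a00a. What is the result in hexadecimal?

0x385d5ff5

Each hex digit d becomes f−d:
  c→3, 7→8, a→5, 2→d, a→5, 0→f, 0→f, a→5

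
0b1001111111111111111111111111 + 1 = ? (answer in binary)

The trailing 25 digits are 1 (max in base 2), so adding 1 cascades: they roll to 0 and the next digit up increments.

0b1010000000000000000000000000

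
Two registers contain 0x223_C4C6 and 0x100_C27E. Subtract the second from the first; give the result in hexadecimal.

Subtract column by column in base 16:
  6-E → 8 (borrow)
  C-7-1 → 4
  4-2 → 2
  C-C → 0
  3-0 → 3
  2-0 → 2
  2-1 → 1

0x1230248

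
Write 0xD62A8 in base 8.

Expand each hex digit to 4 bits: D=1101 6=0110 2=0010 A=1010 8=1000.
Group the bits in threes: 011 010 110 001 010 101 000 → 3261250.

0o3261250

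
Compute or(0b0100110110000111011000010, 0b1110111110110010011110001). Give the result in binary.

OR bit by bit (1 where either bit is 1):
  0100110110000111011000010
| 1110111110110010011110001
= 1110111110110111011110011

0b1110111110110111011110011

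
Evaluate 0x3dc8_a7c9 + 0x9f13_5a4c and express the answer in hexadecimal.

Add column by column in base 16, right to left:
  9+c = 5 carry 1
  c+4+1 = 1 carry 1
  7+a+1 = 2 carry 1
  a+5+1 = 0 carry 1
  8+3+1 = c
  c+1 = d
  d+f = c carry 1
  3+9+1 = d

0xdcdc0215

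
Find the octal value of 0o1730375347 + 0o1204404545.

0o3135002114

Add column by column in base 8, right to left:
  7+5 = 4 carry 1
  4+4+1 = 1 carry 1
  3+5+1 = 1 carry 1
  5+4+1 = 2 carry 1
  7+0+1 = 0 carry 1
  3+4+1 = 0 carry 1
  0+4+1 = 5
  3+0 = 3
  7+2 = 1 carry 1
  1+1+1 = 3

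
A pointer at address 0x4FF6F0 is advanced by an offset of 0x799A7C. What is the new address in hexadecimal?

0xC9916C

Add column by column in base 16, right to left:
  0+C = C
  F+7 = 6 carry 1
  6+A+1 = 1 carry 1
  F+9+1 = 9 carry 1
  F+9+1 = 9 carry 1
  4+7+1 = C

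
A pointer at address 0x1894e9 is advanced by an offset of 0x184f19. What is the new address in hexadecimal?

Add column by column in base 16, right to left:
  9+9 = 2 carry 1
  e+1+1 = 0 carry 1
  4+f+1 = 4 carry 1
  9+4+1 = e
  8+8 = 0 carry 1
  1+1+1 = 3

0x30e402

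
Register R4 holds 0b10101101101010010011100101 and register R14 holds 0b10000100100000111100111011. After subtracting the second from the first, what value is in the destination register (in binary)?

Subtract column by column in base 2:
  1-1 → 0
  0-1 → 1 (borrow)
  1-0-1 → 0
  0-1 → 1 (borrow)
  0-1-1 → 0 (borrow)
  1-1-1 → 1 (borrow)
  1-0-1 → 0
  1-0 → 1
  0-1 → 1 (borrow)
  0-1-1 → 0 (borrow)
  1-1-1 → 1 (borrow)
  0-1-1 → 0 (borrow)
  0-0-1 → 1 (borrow)
  1-0-1 → 0
  0-0 → 0
  1-0 → 1
  0-0 → 0
  1-1 → 0
  1-0 → 1
  0-0 → 0
  1-1 → 0
  1-0 → 1
  0-0 → 0
  1-0 → 1
  0-0 → 0
  1-1 → 0

0b101001001001010110101010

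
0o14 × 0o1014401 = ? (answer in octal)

0o14226014

Multiply each base-8 digit by 12, carrying:
  1×12 = 12 → write 4 carry 1
  0×12+1 = 1 → write 1
  4×12 = 48 → write 0 carry 6
  4×12+6 = 54 → write 6 carry 6
  1×12+6 = 18 → write 2 carry 2
  0×12+2 = 2 → write 2
  1×12 = 12 → write 4 carry 1
  remaining carry: 1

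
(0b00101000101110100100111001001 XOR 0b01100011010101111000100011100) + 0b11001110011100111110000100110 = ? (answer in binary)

0b100011010011000011010011111011

First 0b00101000101110100100111001001 XOR 0b01100011010101111000100011100 = 0b01001011111011011100011010101.
Add column by column in base 2, right to left:
  1+0 = 1
  0+1 = 1
  1+1 = 0 carry 1
  0+0+1 = 1
  1+0 = 1
  0+1 = 1
  1+0 = 1
  1+0 = 1
  0+0 = 0
  0+0 = 0
  0+1 = 1
  1+1 = 0 carry 1
  1+1+1 = 1 carry 1
  1+1+1 = 1 carry 1
  0+1+1 = 0 carry 1
  1+0+1 = 0 carry 1
  1+0+1 = 0 carry 1
  0+1+1 = 0 carry 1
  1+1+1 = 1 carry 1
  1+1+1 = 1 carry 1
  1+0+1 = 0 carry 1
  1+0+1 = 0 carry 1
  1+1+1 = 1 carry 1
  0+1+1 = 0 carry 1
  1+1+1 = 1 carry 1
  0+0+1 = 1
  0+0 = 0
  1+1 = 0 carry 1
  0+1+1 = 0 carry 1
  final carry 1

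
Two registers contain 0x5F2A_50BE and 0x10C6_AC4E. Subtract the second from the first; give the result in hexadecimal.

0x4E63A470

Subtract column by column in base 16:
  E-E → 0
  B-4 → 7
  0-C → 4 (borrow)
  5-A-1 → A (borrow)
  A-6-1 → 3
  2-C → 6 (borrow)
  F-0-1 → E
  5-1 → 4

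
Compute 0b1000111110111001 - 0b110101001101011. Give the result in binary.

Subtract column by column in base 2:
  1-1 → 0
  0-1 → 1 (borrow)
  0-0-1 → 1 (borrow)
  1-1-1 → 1 (borrow)
  1-0-1 → 0
  1-1 → 0
  0-1 → 1 (borrow)
  1-0-1 → 0
  1-0 → 1
  1-1 → 0
  1-0 → 1
  1-1 → 0
  0-0 → 0
  0-1 → 1 (borrow)
  0-1-1 → 0 (borrow)
  1-0-1 → 0

0b10010101001110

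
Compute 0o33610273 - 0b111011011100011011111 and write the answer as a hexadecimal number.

0x5157DC

0o33610273 = 0x6F10BB in hexadecimal.
0b111011011100011011111 = 0x1DB8DF in hexadecimal.
Subtract column by column in base 16:
  B-F → C (borrow)
  B-D-1 → D (borrow)
  0-8-1 → 7 (borrow)
  1-B-1 → 5 (borrow)
  F-D-1 → 1
  6-1 → 5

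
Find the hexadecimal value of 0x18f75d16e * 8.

0xc7bae8b70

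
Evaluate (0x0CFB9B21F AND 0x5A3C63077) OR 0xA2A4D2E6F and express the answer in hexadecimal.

0x0CFB9B21F AND 0x5A3C63077 = 0x083803017.
Then OR with 0xA2A4D2E6F.

0xAABCD3E7F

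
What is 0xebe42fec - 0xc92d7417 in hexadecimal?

Subtract column by column in base 16:
  c-7 → 5
  e-1 → d
  f-4 → b
  2-7 → b (borrow)
  4-d-1 → 6 (borrow)
  e-2-1 → b
  b-9 → 2
  e-c → 2

0x22b6bbd5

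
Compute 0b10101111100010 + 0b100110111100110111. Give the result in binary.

Add column by column in base 2, right to left:
  0+1 = 1
  1+1 = 0 carry 1
  0+1+1 = 0 carry 1
  0+0+1 = 1
  0+1 = 1
  1+1 = 0 carry 1
  1+0+1 = 0 carry 1
  1+0+1 = 0 carry 1
  1+1+1 = 1 carry 1
  1+1+1 = 1 carry 1
  0+1+1 = 0 carry 1
  1+1+1 = 1 carry 1
  0+0+1 = 1
  1+1 = 0 carry 1
  0+1+1 = 0 carry 1
  0+0+1 = 1
  0+0 = 0
  0+1 = 1

0b101001101100011001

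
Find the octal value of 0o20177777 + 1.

The trailing 5 digits are 7 (max in base 8), so adding 1 cascades: they roll to 0 and the next digit up increments.

0o20200000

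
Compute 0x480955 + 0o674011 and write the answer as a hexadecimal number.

0o674011 = 0x37809 in hexadecimal.
Add column by column in base 16, right to left:
  5+9 = e
  5+0 = 5
  9+8 = 1 carry 1
  0+7+1 = 8
  8+3 = b
  4+0 = 4

0x4b815e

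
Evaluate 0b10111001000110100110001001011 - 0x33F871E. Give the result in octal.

0b10111001000110100110001001011 = 0o2710646113 in octal.
0x33F871E = 0o317703436 in octal.
Subtract column by column in base 8:
  3-6 → 5 (borrow)
  1-3-1 → 5 (borrow)
  1-4-1 → 4 (borrow)
  6-3-1 → 2
  4-0 → 4
  6-7 → 7 (borrow)
  0-7-1 → 0 (borrow)
  1-1-1 → 7 (borrow)
  7-3-1 → 3
  2-0 → 2

0o2370742455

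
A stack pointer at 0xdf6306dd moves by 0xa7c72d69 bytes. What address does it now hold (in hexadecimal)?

Add column by column in base 16, right to left:
  d+9 = 6 carry 1
  d+6+1 = 4 carry 1
  6+d+1 = 4 carry 1
  0+2+1 = 3
  3+7 = a
  6+c = 2 carry 1
  f+7+1 = 7 carry 1
  d+a+1 = 8 carry 1
  final carry 1

0x1872a3446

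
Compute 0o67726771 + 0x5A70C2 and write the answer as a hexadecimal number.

0o67726771 = 0xDFADF9 in hexadecimal.
Add column by column in base 16, right to left:
  9+2 = B
  F+C = B carry 1
  D+0+1 = E
  A+7 = 1 carry 1
  F+A+1 = A carry 1
  D+5+1 = 3 carry 1
  final carry 1

0x13A1EBB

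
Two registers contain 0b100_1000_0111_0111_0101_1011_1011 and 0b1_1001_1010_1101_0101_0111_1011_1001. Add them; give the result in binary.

0b11110001101001100110101110100

Add column by column in base 2, right to left:
  1+1 = 0 carry 1
  1+0+1 = 0 carry 1
  0+0+1 = 1
  1+1 = 0 carry 1
  1+1+1 = 1 carry 1
  1+1+1 = 1 carry 1
  0+0+1 = 1
  1+1 = 0 carry 1
  1+1+1 = 1 carry 1
  0+1+1 = 0 carry 1
  1+1+1 = 1 carry 1
  0+0+1 = 1
  1+1 = 0 carry 1
  1+0+1 = 0 carry 1
  1+1+1 = 1 carry 1
  0+0+1 = 1
  1+1 = 0 carry 1
  1+0+1 = 0 carry 1
  1+1+1 = 1 carry 1
  0+1+1 = 0 carry 1
  0+0+1 = 1
  0+1 = 1
  0+0 = 0
  1+1 = 0 carry 1
  0+1+1 = 0 carry 1
  0+0+1 = 1
  1+0 = 1
  0+1 = 1
  0+1 = 1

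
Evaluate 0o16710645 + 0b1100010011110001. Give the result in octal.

0o17053226

0b1100010011110001 = 0o142361 in octal.
Add column by column in base 8, right to left:
  5+1 = 6
  4+6 = 2 carry 1
  6+3+1 = 2 carry 1
  0+2+1 = 3
  1+4 = 5
  7+1 = 0 carry 1
  6+0+1 = 7
  1+0 = 1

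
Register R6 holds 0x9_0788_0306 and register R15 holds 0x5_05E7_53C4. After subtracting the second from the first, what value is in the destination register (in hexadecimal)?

Subtract column by column in base 16:
  6-4 → 2
  0-C → 4 (borrow)
  3-3-1 → F (borrow)
  0-5-1 → A (borrow)
  8-7-1 → 0
  8-E → A (borrow)
  7-5-1 → 1
  0-0 → 0
  9-5 → 4

0x401A0AF42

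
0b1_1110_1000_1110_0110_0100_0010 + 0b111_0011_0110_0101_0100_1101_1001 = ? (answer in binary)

Add column by column in base 2, right to left:
  0+1 = 1
  1+0 = 1
  0+0 = 0
  0+1 = 1
  0+1 = 1
  0+0 = 0
  1+1 = 0 carry 1
  0+1+1 = 0 carry 1
  0+0+1 = 1
  1+0 = 1
  1+1 = 0 carry 1
  0+0+1 = 1
  0+1 = 1
  1+0 = 1
  1+1 = 0 carry 1
  1+0+1 = 0 carry 1
  0+0+1 = 1
  0+1 = 1
  0+1 = 1
  1+0 = 1
  0+1 = 1
  1+1 = 0 carry 1
  1+0+1 = 0 carry 1
  1+0+1 = 0 carry 1
  1+1+1 = 1 carry 1
  0+1+1 = 0 carry 1
  0+1+1 = 0 carry 1
  final carry 1

0b1001000111110011101100011011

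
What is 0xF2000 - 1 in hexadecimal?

The trailing 3 digits are 0, so subtracting 1 borrows through: they become F and the next digit up decrements.

0xF1FFF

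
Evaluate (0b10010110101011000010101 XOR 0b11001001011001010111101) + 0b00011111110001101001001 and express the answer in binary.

0b1111111100011111110001

First 0b10010110101011000010101 XOR 0b11001001011001010111101 = 0b01011111110010010101000.
Add column by column in base 2, right to left:
  0+1 = 1
  0+0 = 0
  0+0 = 0
  1+1 = 0 carry 1
  0+0+1 = 1
  1+0 = 1
  0+1 = 1
  1+0 = 1
  0+1 = 1
  0+1 = 1
  1+0 = 1
  0+0 = 0
  0+0 = 0
  1+1 = 0 carry 1
  1+1+1 = 1 carry 1
  1+1+1 = 1 carry 1
  1+1+1 = 1 carry 1
  1+1+1 = 1 carry 1
  1+1+1 = 1 carry 1
  1+1+1 = 1 carry 1
  0+0+1 = 1
  1+0 = 1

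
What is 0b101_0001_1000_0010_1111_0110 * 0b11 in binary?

Multiply each base-2 digit by 3, carrying:
  0×3 = 0 → write 0
  1×3 = 3 → write 1 carry 1
  1×3+1 = 4 → write 0 carry 2
  0×3+2 = 2 → write 0 carry 1
  1×3+1 = 4 → write 0 carry 2
  1×3+2 = 5 → write 1 carry 2
  1×3+2 = 5 → write 1 carry 2
  1×3+2 = 5 → write 1 carry 2
  0×3+2 = 2 → write 0 carry 1
  1×3+1 = 4 → write 0 carry 2
  0×3+2 = 2 → write 0 carry 1
  0×3+1 = 1 → write 1
  0×3 = 0 → write 0
  0×3 = 0 → write 0
  0×3 = 0 → write 0
  1×3 = 3 → write 1 carry 1
  1×3+1 = 4 → write 0 carry 2
  0×3+2 = 2 → write 0 carry 1
  0×3+1 = 1 → write 1
  0×3 = 0 → write 0
  1×3 = 3 → write 1 carry 1
  0×3+1 = 1 → write 1
  1×3 = 3 → write 1 carry 1
  remaining carry: 1

0b111101001000100011100010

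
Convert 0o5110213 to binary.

0b101001001000010001011

Each octal digit is 3 bits: 5=101 1=001 1=001 0=000 2=010 1=001 3=011.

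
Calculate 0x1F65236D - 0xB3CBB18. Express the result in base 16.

0x14286855

Subtract column by column in base 16:
  D-8 → 5
  6-1 → 5
  3-B → 8 (borrow)
  2-B-1 → 6 (borrow)
  5-C-1 → 8 (borrow)
  6-3-1 → 2
  F-B → 4
  1-0 → 1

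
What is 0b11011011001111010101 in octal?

0o3331725

Group the bits in threes: 011 011 011 001 111 010 101 → 3331725.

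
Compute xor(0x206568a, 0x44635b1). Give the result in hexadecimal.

0x640633b

XOR each hex digit independently (no carries):
  2^4=6, 0^4=4, 6^6=0, 5^3=6, 6^5=3, 8^b=3, a^1=b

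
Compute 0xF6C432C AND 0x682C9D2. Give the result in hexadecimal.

0x6004100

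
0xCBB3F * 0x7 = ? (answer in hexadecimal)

Multiply each base-16 digit by 7, carrying:
  F×7 = 105 → write 9 carry 6
  3×7+6 = 27 → write B carry 1
  B×7+1 = 78 → write E carry 4
  B×7+4 = 81 → write 1 carry 5
  C×7+5 = 89 → write 9 carry 5
  remaining carry: 5

0x591EB9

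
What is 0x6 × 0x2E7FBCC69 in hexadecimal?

0x116FE6CA76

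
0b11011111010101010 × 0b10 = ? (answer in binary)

Multiply each base-2 digit by 2, carrying:
  0×2 = 0 → write 0
  1×2 = 2 → write 0 carry 1
  0×2+1 = 1 → write 1
  1×2 = 2 → write 0 carry 1
  0×2+1 = 1 → write 1
  1×2 = 2 → write 0 carry 1
  0×2+1 = 1 → write 1
  1×2 = 2 → write 0 carry 1
  0×2+1 = 1 → write 1
  1×2 = 2 → write 0 carry 1
  1×2+1 = 3 → write 1 carry 1
  1×2+1 = 3 → write 1 carry 1
  1×2+1 = 3 → write 1 carry 1
  1×2+1 = 3 → write 1 carry 1
  0×2+1 = 1 → write 1
  1×2 = 2 → write 0 carry 1
  1×2+1 = 3 → write 1 carry 1
  remaining carry: 1

0b110111110101010100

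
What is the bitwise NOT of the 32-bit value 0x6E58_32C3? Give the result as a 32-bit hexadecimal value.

0x91A7CD3C

Each hex digit d becomes F−d:
  6→9, E→1, 5→A, 8→7, 3→C, 2→D, C→3, 3→C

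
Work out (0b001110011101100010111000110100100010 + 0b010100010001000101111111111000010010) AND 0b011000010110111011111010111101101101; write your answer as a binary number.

0b110101000111000101100100100

Add column by column in base 2, right to left:
  0+0 = 0
  1+1 = 0 carry 1
  0+0+1 = 1
  0+0 = 0
  0+1 = 1
  1+0 = 1
  0+0 = 0
  0+0 = 0
  1+0 = 1
  0+1 = 1
  1+1 = 0 carry 1
  1+1+1 = 1 carry 1
  0+1+1 = 0 carry 1
  0+1+1 = 0 carry 1
  0+1+1 = 0 carry 1
  1+1+1 = 1 carry 1
  1+1+1 = 1 carry 1
  1+1+1 = 1 carry 1
  0+1+1 = 0 carry 1
  1+0+1 = 0 carry 1
  0+1+1 = 0 carry 1
  0+0+1 = 1
  0+0 = 0
  1+0 = 1
  1+1 = 0 carry 1
  0+0+1 = 1
  1+0 = 1
  1+0 = 1
  1+1 = 0 carry 1
  0+0+1 = 1
  0+0 = 0
  1+0 = 1
  1+1 = 0 carry 1
  1+0+1 = 0 carry 1
  0+1+1 = 0 carry 1
  final carry 1
Sum = 0b100010101110101000111000101100110100; now AND with 0b011000010110111011111010111101101101:
  100010101110101000111000101100110100
& 011000010110111011111010111101101101
= 000000000110101000111000101100100100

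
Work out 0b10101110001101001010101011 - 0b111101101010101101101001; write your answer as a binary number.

0b1110000100010011101000010

Subtract column by column in base 2:
  1-1 → 0
  1-0 → 1
  0-0 → 0
  1-1 → 0
  0-0 → 0
  1-1 → 0
  0-1 → 1 (borrow)
  1-0-1 → 0
  0-1 → 1 (borrow)
  1-1-1 → 1 (borrow)
  0-0-1 → 1 (borrow)
  0-1-1 → 0 (borrow)
  1-0-1 → 0
  0-1 → 1 (borrow)
  1-0-1 → 0
  1-1 → 0
  0-0 → 0
  0-1 → 1 (borrow)
  0-1-1 → 0 (borrow)
  1-0-1 → 0
  1-1 → 0
  1-1 → 0
  0-1 → 1 (borrow)
  1-1-1 → 1 (borrow)
  0-0-1 → 1 (borrow)
  1-0-1 → 0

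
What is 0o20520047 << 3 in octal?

0o205200470

Shifting left by 3 bits = 1 oct digit: append 1 zero.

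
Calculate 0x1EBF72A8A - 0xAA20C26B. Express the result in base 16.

0x141D6681F

Subtract column by column in base 16:
  A-B → F (borrow)
  8-6-1 → 1
  A-2 → 8
  2-C → 6 (borrow)
  7-0-1 → 6
  F-2 → D
  B-A → 1
  E-A → 4
  1-0 → 1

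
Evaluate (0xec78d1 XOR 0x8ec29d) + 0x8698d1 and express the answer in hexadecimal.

First 0xec78d1 XOR 0x8ec29d = 0x62ba4c.
Add column by column in base 16, right to left:
  c+1 = d
  4+d = 1 carry 1
  a+8+1 = 3 carry 1
  b+9+1 = 5 carry 1
  2+6+1 = 9
  6+8 = e

0xe9531d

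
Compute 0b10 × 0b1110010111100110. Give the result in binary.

Multiply each base-2 digit by 2, carrying:
  0×2 = 0 → write 0
  1×2 = 2 → write 0 carry 1
  1×2+1 = 3 → write 1 carry 1
  0×2+1 = 1 → write 1
  0×2 = 0 → write 0
  1×2 = 2 → write 0 carry 1
  1×2+1 = 3 → write 1 carry 1
  1×2+1 = 3 → write 1 carry 1
  1×2+1 = 3 → write 1 carry 1
  0×2+1 = 1 → write 1
  1×2 = 2 → write 0 carry 1
  0×2+1 = 1 → write 1
  0×2 = 0 → write 0
  1×2 = 2 → write 0 carry 1
  1×2+1 = 3 → write 1 carry 1
  1×2+1 = 3 → write 1 carry 1
  remaining carry: 1

0b11100101111001100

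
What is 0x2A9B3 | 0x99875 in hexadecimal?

0xBB9F7

OR each hex digit independently (no carries):
  2|9=B, A|9=B, 9|8=9, B|7=F, 3|5=7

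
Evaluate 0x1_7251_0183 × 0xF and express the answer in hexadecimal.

Multiply each base-16 digit by 15, carrying:
  3×15 = 45 → write D carry 2
  8×15+2 = 122 → write A carry 7
  1×15+7 = 22 → write 6 carry 1
  0×15+1 = 1 → write 1
  1×15 = 15 → write F
  5×15 = 75 → write B carry 4
  2×15+4 = 34 → write 2 carry 2
  7×15+2 = 107 → write B carry 6
  1×15+6 = 21 → write 5 carry 1
  remaining carry: 1

0x15B2BF16AD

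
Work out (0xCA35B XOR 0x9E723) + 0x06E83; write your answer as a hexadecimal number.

0x5B2FB

First 0xCA35B XOR 0x9E723 = 0x54478.
Add column by column in base 16, right to left:
  8+3 = B
  7+8 = F
  4+E = 2 carry 1
  4+6+1 = B
  5+0 = 5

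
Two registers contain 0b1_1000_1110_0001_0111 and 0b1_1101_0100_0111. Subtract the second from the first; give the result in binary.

0b10111000011010000

Subtract column by column in base 2:
  1-1 → 0
  1-1 → 0
  1-1 → 0
  0-0 → 0
  1-0 → 1
  0-0 → 0
  0-1 → 1 (borrow)
  0-0-1 → 1 (borrow)
  0-1-1 → 0 (borrow)
  1-0-1 → 0
  1-1 → 0
  1-1 → 0
  0-1 → 1 (borrow)
  0-0-1 → 1 (borrow)
  0-0-1 → 1 (borrow)
  1-0-1 → 0
  1-0 → 1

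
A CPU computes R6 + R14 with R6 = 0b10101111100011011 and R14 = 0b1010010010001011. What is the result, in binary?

Add column by column in base 2, right to left:
  1+1 = 0 carry 1
  1+1+1 = 1 carry 1
  0+0+1 = 1
  1+1 = 0 carry 1
  1+0+1 = 0 carry 1
  0+0+1 = 1
  0+0 = 0
  0+1 = 1
  1+0 = 1
  1+0 = 1
  1+1 = 0 carry 1
  1+0+1 = 0 carry 1
  1+0+1 = 0 carry 1
  0+1+1 = 0 carry 1
  1+0+1 = 0 carry 1
  0+1+1 = 0 carry 1
  1+0+1 = 0 carry 1
  final carry 1

0b100000001110100110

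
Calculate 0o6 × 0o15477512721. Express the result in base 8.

0o121575701346

Multiply each base-8 digit by 6, carrying:
  1×6 = 6 → write 6
  2×6 = 12 → write 4 carry 1
  7×6+1 = 43 → write 3 carry 5
  2×6+5 = 17 → write 1 carry 2
  1×6+2 = 8 → write 0 carry 1
  5×6+1 = 31 → write 7 carry 3
  7×6+3 = 45 → write 5 carry 5
  7×6+5 = 47 → write 7 carry 5
  4×6+5 = 29 → write 5 carry 3
  5×6+3 = 33 → write 1 carry 4
  1×6+4 = 10 → write 2 carry 1
  remaining carry: 1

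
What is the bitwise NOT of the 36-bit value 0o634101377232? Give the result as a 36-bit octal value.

Each oct digit d becomes 7−d:
  6→1, 3→4, 4→3, 1→6, 0→7, 1→6, 3→4, 7→0, 7→0, 2→5, 3→4, 2→5

0o143676400545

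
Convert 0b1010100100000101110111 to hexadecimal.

0x2a4177

Group the bits into nibbles: 0010 1010 0100 0001 0111 0111 → 2a4177.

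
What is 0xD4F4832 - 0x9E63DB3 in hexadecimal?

0x3690A7F

Subtract column by column in base 16:
  2-3 → F (borrow)
  3-B-1 → 7 (borrow)
  8-D-1 → A (borrow)
  4-3-1 → 0
  F-6 → 9
  4-E → 6 (borrow)
  D-9-1 → 3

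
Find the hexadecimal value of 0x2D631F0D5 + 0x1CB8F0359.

0x4A1C0F42E

Add column by column in base 16, right to left:
  5+9 = E
  D+5 = 2 carry 1
  0+3+1 = 4
  F+0 = F
  1+F = 0 carry 1
  3+8+1 = C
  6+B = 1 carry 1
  D+C+1 = A carry 1
  2+1+1 = 4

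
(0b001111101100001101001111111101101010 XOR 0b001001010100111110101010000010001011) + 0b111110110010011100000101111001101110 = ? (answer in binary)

First 0b001111101100001101001111111101101010 XOR 0b001001010100111110101010000010001011 = 0b000110111000110011100101111111100001.
Add column by column in base 2, right to left:
  1+0 = 1
  0+1 = 1
  0+1 = 1
  0+1 = 1
  0+0 = 0
  1+1 = 0 carry 1
  1+1+1 = 1 carry 1
  1+0+1 = 0 carry 1
  1+0+1 = 0 carry 1
  1+1+1 = 1 carry 1
  1+1+1 = 1 carry 1
  1+1+1 = 1 carry 1
  1+1+1 = 1 carry 1
  0+0+1 = 1
  1+1 = 0 carry 1
  0+0+1 = 1
  0+0 = 0
  1+0 = 1
  1+0 = 1
  1+0 = 1
  0+1 = 1
  0+1 = 1
  1+1 = 0 carry 1
  1+0+1 = 0 carry 1
  0+0+1 = 1
  0+1 = 1
  0+0 = 0
  1+0 = 1
  1+1 = 0 carry 1
  1+1+1 = 1 carry 1
  0+0+1 = 1
  1+1 = 0 carry 1
  1+1+1 = 1 carry 1
  0+1+1 = 0 carry 1
  0+1+1 = 0 carry 1
  0+1+1 = 0 carry 1
  final carry 1

0b1000101101011001111101011111001001111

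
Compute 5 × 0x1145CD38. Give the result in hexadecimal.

0x565D0218

Multiply each base-16 digit by 5, carrying:
  8×5 = 40 → write 8 carry 2
  3×5+2 = 17 → write 1 carry 1
  D×5+1 = 66 → write 2 carry 4
  C×5+4 = 64 → write 0 carry 4
  5×5+4 = 29 → write D carry 1
  4×5+1 = 21 → write 5 carry 1
  1×5+1 = 6 → write 6
  1×5 = 5 → write 5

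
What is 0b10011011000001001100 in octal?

0o2330114

Group the bits in threes: 010 011 011 000 001 001 100 → 2330114.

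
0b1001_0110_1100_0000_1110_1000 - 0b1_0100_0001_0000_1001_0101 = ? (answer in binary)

0b100000101011000001010011

Subtract column by column in base 2:
  0-1 → 1 (borrow)
  0-0-1 → 1 (borrow)
  0-1-1 → 0 (borrow)
  1-0-1 → 0
  0-1 → 1 (borrow)
  1-0-1 → 0
  1-0 → 1
  1-1 → 0
  0-0 → 0
  0-0 → 0
  0-0 → 0
  0-0 → 0
  0-1 → 1 (borrow)
  0-0-1 → 1 (borrow)
  1-0-1 → 0
  1-0 → 1
  0-0 → 0
  1-0 → 1
  1-1 → 0
  0-0 → 0
  1-1 → 0
  0-0 → 0
  0-0 → 0
  1-0 → 1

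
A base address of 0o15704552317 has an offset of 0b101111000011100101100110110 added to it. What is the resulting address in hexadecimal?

0o15704552317 = 0x6F12D4CF in hexadecimal.
0b101111000011100101100110110 = 0x5E1CB36 in hexadecimal.
Add column by column in base 16, right to left:
  F+6 = 5 carry 1
  C+3+1 = 0 carry 1
  4+B+1 = 0 carry 1
  D+C+1 = A carry 1
  2+1+1 = 4
  1+E = F
  F+5 = 4 carry 1
  6+0+1 = 7

0x74F4A005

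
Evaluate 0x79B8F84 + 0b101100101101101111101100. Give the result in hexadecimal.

0x84E6B70

0b101100101101101111101100 = 0xB2DBEC in hexadecimal.
Add column by column in base 16, right to left:
  4+C = 0 carry 1
  8+E+1 = 7 carry 1
  F+B+1 = B carry 1
  8+D+1 = 6 carry 1
  B+2+1 = E
  9+B = 4 carry 1
  7+0+1 = 8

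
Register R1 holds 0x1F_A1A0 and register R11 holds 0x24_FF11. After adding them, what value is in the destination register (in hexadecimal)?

Add column by column in base 16, right to left:
  0+1 = 1
  A+1 = B
  1+F = 0 carry 1
  A+F+1 = A carry 1
  F+4+1 = 4 carry 1
  1+2+1 = 4

0x44A0B1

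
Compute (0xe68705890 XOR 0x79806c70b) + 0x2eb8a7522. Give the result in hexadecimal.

First 0xe68705890 XOR 0x79806c70b = 0x9f0769f9b.
Add column by column in base 16, right to left:
  b+2 = d
  9+2 = b
  f+5 = 4 carry 1
  9+7+1 = 1 carry 1
  6+a+1 = 1 carry 1
  7+8+1 = 0 carry 1
  0+b+1 = c
  f+e = d carry 1
  9+2+1 = c

0xcdc0114bd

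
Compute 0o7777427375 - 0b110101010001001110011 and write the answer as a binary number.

0b111111111000111000110010001010

0o7777427375 = 0b111111111111100010111011111101 in binary.
Subtract column by column in base 2:
  1-1 → 0
  0-1 → 1 (borrow)
  1-0-1 → 0
  1-0 → 1
  1-1 → 0
  1-1 → 0
  1-1 → 0
  1-0 → 1
  0-0 → 0
  1-1 → 0
  1-0 → 1
  1-0 → 1
  0-0 → 0
  1-1 → 0
  0-0 → 0
  0-1 → 1 (borrow)
  0-0-1 → 1 (borrow)
  1-1-1 → 1 (borrow)
  1-0-1 → 0
  1-1 → 0
  1-1 → 0
  1-0 → 1
  1-0 → 1
  1-0 → 1
  1-0 → 1
  1-0 → 1
  1-0 → 1
  1-0 → 1
  1-0 → 1
  1-0 → 1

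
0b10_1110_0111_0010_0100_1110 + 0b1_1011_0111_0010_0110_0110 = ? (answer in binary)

Add column by column in base 2, right to left:
  0+0 = 0
  1+1 = 0 carry 1
  1+1+1 = 1 carry 1
  1+0+1 = 0 carry 1
  0+0+1 = 1
  0+1 = 1
  1+1 = 0 carry 1
  0+0+1 = 1
  0+0 = 0
  1+1 = 0 carry 1
  0+0+1 = 1
  0+0 = 0
  1+1 = 0 carry 1
  1+1+1 = 1 carry 1
  1+1+1 = 1 carry 1
  0+0+1 = 1
  0+1 = 1
  1+1 = 0 carry 1
  1+0+1 = 0 carry 1
  1+1+1 = 1 carry 1
  0+1+1 = 0 carry 1
  1+0+1 = 0 carry 1
  final carry 1

0b10010011110010010110100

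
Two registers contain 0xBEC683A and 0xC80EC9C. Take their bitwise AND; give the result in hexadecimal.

AND each hex digit independently (no carries):
  B&C=8, E&8=8, C&0=0, 6&E=6, 8&C=8, 3&9=1, A&C=8

0x8806818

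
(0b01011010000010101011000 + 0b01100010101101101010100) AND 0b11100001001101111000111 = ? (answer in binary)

Add column by column in base 2, right to left:
  0+0 = 0
  0+0 = 0
  0+1 = 1
  1+0 = 1
  1+1 = 0 carry 1
  0+0+1 = 1
  1+1 = 0 carry 1
  0+0+1 = 1
  1+1 = 0 carry 1
  0+1+1 = 0 carry 1
  1+0+1 = 0 carry 1
  0+1+1 = 0 carry 1
  0+1+1 = 0 carry 1
  0+0+1 = 1
  0+1 = 1
  0+0 = 0
  1+1 = 0 carry 1
  0+0+1 = 1
  1+0 = 1
  1+0 = 1
  0+1 = 1
  1+1 = 0 carry 1
  final carry 1
Sum = 0b10111100110000010101100; now AND with 0b11100001001101111000111:
  10111100110000010101100
& 11100001001101111000111
= 10100000000000010000100

0b10100000000000010000100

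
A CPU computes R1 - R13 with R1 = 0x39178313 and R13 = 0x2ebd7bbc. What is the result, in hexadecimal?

Subtract column by column in base 16:
  3-c → 7 (borrow)
  1-b-1 → 5 (borrow)
  3-b-1 → 7 (borrow)
  8-7-1 → 0
  7-d → a (borrow)
  1-b-1 → 5 (borrow)
  9-e-1 → a (borrow)
  3-2-1 → 0

0xa5a0757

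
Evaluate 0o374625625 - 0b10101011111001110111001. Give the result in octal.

0o347233734

0b10101011111001110111001 = 0o25371671 in octal.
Subtract column by column in base 8:
  5-1 → 4
  2-7 → 3 (borrow)
  6-6-1 → 7 (borrow)
  5-1-1 → 3
  2-7 → 3 (borrow)
  6-3-1 → 2
  4-5 → 7 (borrow)
  7-2-1 → 4
  3-0 → 3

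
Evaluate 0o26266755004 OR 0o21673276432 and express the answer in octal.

0o27677777436

OR each oct digit independently (no carries):
  2|2=2, 6|1=7, 2|6=6, 6|7=7, 6|3=7, 7|2=7, 5|7=7, 5|6=7, 0|4=4, 0|3=3, 4|2=6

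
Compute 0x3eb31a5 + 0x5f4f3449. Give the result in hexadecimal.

0x633a65ee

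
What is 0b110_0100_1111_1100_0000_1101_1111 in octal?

Group the bits in threes: 110 010 011 111 100 000 011 011 111 → 623740337.

0o623740337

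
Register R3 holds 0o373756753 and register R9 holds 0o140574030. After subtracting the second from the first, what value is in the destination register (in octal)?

0o233162723

Subtract column by column in base 8:
  3-0 → 3
  5-3 → 2
  7-0 → 7
  6-4 → 2
  5-7 → 6 (borrow)
  7-5-1 → 1
  3-0 → 3
  7-4 → 3
  3-1 → 2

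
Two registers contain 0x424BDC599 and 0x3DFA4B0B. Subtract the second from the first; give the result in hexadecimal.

0x3E6C37A8E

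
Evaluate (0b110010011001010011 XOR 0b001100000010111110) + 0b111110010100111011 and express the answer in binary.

First 0b110010011001010011 XOR 0b001100000010111110 = 0b111110011011101101.
Add column by column in base 2, right to left:
  1+1 = 0 carry 1
  0+1+1 = 0 carry 1
  1+0+1 = 0 carry 1
  1+1+1 = 1 carry 1
  0+1+1 = 0 carry 1
  1+1+1 = 1 carry 1
  1+0+1 = 0 carry 1
  1+0+1 = 0 carry 1
  0+1+1 = 0 carry 1
  1+0+1 = 0 carry 1
  1+1+1 = 1 carry 1
  0+0+1 = 1
  0+0 = 0
  1+1 = 0 carry 1
  1+1+1 = 1 carry 1
  1+1+1 = 1 carry 1
  1+1+1 = 1 carry 1
  1+1+1 = 1 carry 1
  final carry 1

0b1111100110000101000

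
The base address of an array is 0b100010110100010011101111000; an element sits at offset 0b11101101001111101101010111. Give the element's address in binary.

0b1000000011110010001011001111

Add column by column in base 2, right to left:
  0+1 = 1
  0+1 = 1
  0+1 = 1
  1+0 = 1
  1+1 = 0 carry 1
  1+0+1 = 0 carry 1
  1+1+1 = 1 carry 1
  0+0+1 = 1
  1+1 = 0 carry 1
  1+1+1 = 1 carry 1
  1+0+1 = 0 carry 1
  0+1+1 = 0 carry 1
  0+1+1 = 0 carry 1
  1+1+1 = 1 carry 1
  0+1+1 = 0 carry 1
  0+1+1 = 0 carry 1
  0+0+1 = 1
  1+0 = 1
  0+1 = 1
  1+0 = 1
  1+1 = 0 carry 1
  0+1+1 = 0 carry 1
  1+0+1 = 0 carry 1
  0+1+1 = 0 carry 1
  0+1+1 = 0 carry 1
  0+1+1 = 0 carry 1
  1+0+1 = 0 carry 1
  final carry 1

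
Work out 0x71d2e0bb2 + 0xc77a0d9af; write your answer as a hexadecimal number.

Add column by column in base 16, right to left:
  2+f = 1 carry 1
  b+a+1 = 6 carry 1
  b+9+1 = 5 carry 1
  0+d+1 = e
  e+0 = e
  2+a = c
  d+7 = 4 carry 1
  1+7+1 = 9
  7+c = 3 carry 1
  final carry 1

0x1394cee561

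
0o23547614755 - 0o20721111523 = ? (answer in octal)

Subtract column by column in base 8:
  5-3 → 2
  5-2 → 3
  7-5 → 2
  4-1 → 3
  1-1 → 0
  6-1 → 5
  7-1 → 6
  4-2 → 2
  5-7 → 6 (borrow)
  3-0-1 → 2
  2-2 → 0

0o2626503232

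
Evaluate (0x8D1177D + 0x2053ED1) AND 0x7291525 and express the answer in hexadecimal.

Add column by column in base 16, right to left:
  D+1 = E
  7+D = 4 carry 1
  7+E+1 = 6 carry 1
  1+3+1 = 5
  1+5 = 6
  D+0 = D
  8+2 = A
Sum = 0xAD6564E; now AND with 0x7291525:
  A&7=2, D&2=0, 6&9=0, 5&1=1, 6&5=4, 4&2=0, E&5=4

0x2001404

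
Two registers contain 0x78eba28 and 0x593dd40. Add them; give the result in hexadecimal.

0xd229768

Add column by column in base 16, right to left:
  8+0 = 8
  2+4 = 6
  a+d = 7 carry 1
  b+d+1 = 9 carry 1
  e+3+1 = 2 carry 1
  8+9+1 = 2 carry 1
  7+5+1 = d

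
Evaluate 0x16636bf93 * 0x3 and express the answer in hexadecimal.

Multiply each base-16 digit by 3, carrying:
  3×3 = 9 → write 9
  9×3 = 27 → write b carry 1
  f×3+1 = 46 → write e carry 2
  b×3+2 = 35 → write 3 carry 2
  6×3+2 = 20 → write 4 carry 1
  3×3+1 = 10 → write a
  6×3 = 18 → write 2 carry 1
  6×3+1 = 19 → write 3 carry 1
  1×3+1 = 4 → write 4

0x432a43eb9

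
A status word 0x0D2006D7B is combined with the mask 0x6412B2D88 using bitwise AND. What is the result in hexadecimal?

AND each hex digit independently (no carries):
  0&6=0, D&4=4, 2&1=0, 0&2=0, 0&B=0, 6&2=2, D&D=D, 7&8=0, B&8=8

0x040002D08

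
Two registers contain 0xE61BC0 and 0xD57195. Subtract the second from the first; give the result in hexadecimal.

0x10AA2B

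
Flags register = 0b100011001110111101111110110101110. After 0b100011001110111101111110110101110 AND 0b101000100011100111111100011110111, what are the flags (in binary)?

0b100000000010100101111100010100110

AND bit by bit (1 only where both bits are 1):
  100011001110111101111110110101110
& 101000100011100111111100011110111
= 100000000010100101111100010100110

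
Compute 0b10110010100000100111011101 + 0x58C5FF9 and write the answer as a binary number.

0b1000010101100110100111010110

0x58C5FF9 = 0b101100011000101111111111001 in binary.
Add column by column in base 2, right to left:
  1+1 = 0 carry 1
  0+0+1 = 1
  1+0 = 1
  1+1 = 0 carry 1
  1+1+1 = 1 carry 1
  0+1+1 = 0 carry 1
  1+1+1 = 1 carry 1
  1+1+1 = 1 carry 1
  1+1+1 = 1 carry 1
  0+1+1 = 0 carry 1
  0+1+1 = 0 carry 1
  1+1+1 = 1 carry 1
  0+1+1 = 0 carry 1
  0+0+1 = 1
  0+1 = 1
  0+0 = 0
  0+0 = 0
  1+0 = 1
  0+1 = 1
  1+1 = 0 carry 1
  0+0+1 = 1
  0+0 = 0
  1+0 = 1
  1+1 = 0 carry 1
  0+1+1 = 0 carry 1
  1+0+1 = 0 carry 1
  0+1+1 = 0 carry 1
  final carry 1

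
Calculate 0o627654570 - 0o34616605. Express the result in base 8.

0o573035763

Subtract column by column in base 8:
  0-5 → 3 (borrow)
  7-0-1 → 6
  5-6 → 7 (borrow)
  4-6-1 → 5 (borrow)
  5-1-1 → 3
  6-6 → 0
  7-4 → 3
  2-3 → 7 (borrow)
  6-0-1 → 5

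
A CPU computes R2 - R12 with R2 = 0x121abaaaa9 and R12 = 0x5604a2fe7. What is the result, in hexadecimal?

0xcba707ac2

Subtract column by column in base 16:
  9-7 → 2
  a-e → c (borrow)
  a-f-1 → a (borrow)
  a-2-1 → 7
  a-a → 0
  b-4 → 7
  a-0 → a
  1-6 → b (borrow)
  2-5-1 → c (borrow)
  1-0-1 → 0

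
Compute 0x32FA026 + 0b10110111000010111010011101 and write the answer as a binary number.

0x32FA026 = 0b11001011111010000000100110 in binary.
Add column by column in base 2, right to left:
  0+1 = 1
  1+0 = 1
  1+1 = 0 carry 1
  0+1+1 = 0 carry 1
  0+1+1 = 0 carry 1
  1+0+1 = 0 carry 1
  0+0+1 = 1
  0+1 = 1
  0+0 = 0
  0+1 = 1
  0+1 = 1
  0+1 = 1
  0+0 = 0
  1+1 = 0 carry 1
  0+0+1 = 1
  1+0 = 1
  1+0 = 1
  1+0 = 1
  1+1 = 0 carry 1
  1+1+1 = 1 carry 1
  0+1+1 = 0 carry 1
  1+0+1 = 0 carry 1
  0+1+1 = 0 carry 1
  0+1+1 = 0 carry 1
  1+0+1 = 0 carry 1
  1+1+1 = 1 carry 1
  final carry 1

0b110000010111100111011000011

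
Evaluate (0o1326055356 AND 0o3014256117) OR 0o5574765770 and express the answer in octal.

0o1326055356 AND 0o3014256117 = 0o1004054116.
Then OR with 0o5574765770.

0o5574775776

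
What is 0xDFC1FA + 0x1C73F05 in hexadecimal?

Add column by column in base 16, right to left:
  A+5 = F
  F+0 = F
  1+F = 0 carry 1
  C+3+1 = 0 carry 1
  F+7+1 = 7 carry 1
  D+C+1 = A carry 1
  0+1+1 = 2

0x2A700FF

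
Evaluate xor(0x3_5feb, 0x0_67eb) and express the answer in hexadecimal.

0x33800

XOR each hex digit independently (no carries):
  3^0=3, 5^6=3, f^7=8, e^e=0, b^b=0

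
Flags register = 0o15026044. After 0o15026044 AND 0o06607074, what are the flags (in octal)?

AND each oct digit independently (no carries):
  1&0=0, 5&6=4, 0&6=0, 2&0=0, 6&7=6, 0&0=0, 4&7=4, 4&4=4

0o04006044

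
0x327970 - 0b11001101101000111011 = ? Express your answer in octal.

0o11317465

0x327970 = 0o14474560 in octal.
0b11001101101000111011 = 0o3155073 in octal.
Subtract column by column in base 8:
  0-3 → 5 (borrow)
  6-7-1 → 6 (borrow)
  5-0-1 → 4
  4-5 → 7 (borrow)
  7-5-1 → 1
  4-1 → 3
  4-3 → 1
  1-0 → 1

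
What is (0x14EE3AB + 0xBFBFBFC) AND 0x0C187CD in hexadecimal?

0x408785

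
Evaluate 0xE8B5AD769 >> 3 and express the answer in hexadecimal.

3 bits is not a whole number of base-16 digits; in binary: 111010001011010110101101011101101001 >> 3 = 111010001011010110101101011101101.

0x1D16B5AED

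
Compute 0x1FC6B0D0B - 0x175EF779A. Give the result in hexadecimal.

0x867B9571

Subtract column by column in base 16:
  B-A → 1
  0-9 → 7 (borrow)
  D-7-1 → 5
  0-7 → 9 (borrow)
  B-F-1 → B (borrow)
  6-E-1 → 7 (borrow)
  C-5-1 → 6
  F-7 → 8
  1-1 → 0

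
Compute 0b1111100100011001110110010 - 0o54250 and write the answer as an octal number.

0b1111100100011001110110010 = 0o174431662 in octal.
Subtract column by column in base 8:
  2-0 → 2
  6-5 → 1
  6-2 → 4
  1-4 → 5 (borrow)
  3-5-1 → 5 (borrow)
  4-0-1 → 3
  4-0 → 4
  7-0 → 7
  1-0 → 1

0o174355412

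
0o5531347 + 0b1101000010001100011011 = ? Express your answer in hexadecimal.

0x4ad602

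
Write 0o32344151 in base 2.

0b11010011100100001101001

Each octal digit is 3 bits: 3=011 2=010 3=011 4=100 4=100 1=001 5=101 1=001.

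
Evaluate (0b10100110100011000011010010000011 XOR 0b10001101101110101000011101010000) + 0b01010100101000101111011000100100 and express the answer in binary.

0b1111111110110011010100111110111

First 0b10100110100011000011010010000011 XOR 0b10001101101110101000011101010000 = 0b00101011001101101011001111010011.
Add column by column in base 2, right to left:
  1+0 = 1
  1+0 = 1
  0+1 = 1
  0+0 = 0
  1+0 = 1
  0+1 = 1
  1+0 = 1
  1+0 = 1
  1+0 = 1
  1+1 = 0 carry 1
  0+1+1 = 0 carry 1
  0+0+1 = 1
  1+1 = 0 carry 1
  1+1+1 = 1 carry 1
  0+1+1 = 0 carry 1
  1+1+1 = 1 carry 1
  0+0+1 = 1
  1+1 = 0 carry 1
  1+0+1 = 0 carry 1
  0+0+1 = 1
  1+0 = 1
  1+1 = 0 carry 1
  0+0+1 = 1
  0+1 = 1
  1+0 = 1
  1+0 = 1
  0+1 = 1
  1+0 = 1
  0+1 = 1
  1+0 = 1
  0+1 = 1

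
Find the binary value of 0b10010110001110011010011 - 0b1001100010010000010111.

Subtract column by column in base 2:
  1-1 → 0
  1-1 → 0
  0-1 → 1 (borrow)
  0-0-1 → 1 (borrow)
  1-1-1 → 1 (borrow)
  0-0-1 → 1 (borrow)
  1-0-1 → 0
  1-0 → 1
  0-0 → 0
  0-0 → 0
  1-1 → 0
  1-0 → 1
  1-0 → 1
  0-1 → 1 (borrow)
  0-0-1 → 1 (borrow)
  0-0-1 → 1 (borrow)
  1-0-1 → 0
  1-1 → 0
  0-1 → 1 (borrow)
  1-0-1 → 0
  0-0 → 0
  0-1 → 1 (borrow)
  1-0-1 → 0

0b1001001111100010111100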